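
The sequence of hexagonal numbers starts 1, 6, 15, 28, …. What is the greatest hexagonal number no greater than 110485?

Solve n(2n−1) ≤ 110485 for integer n.
n = 235 gives 110215 ≤ 110485, while n = 236 gives 111156 > 110485; so the answer is 110215.

110215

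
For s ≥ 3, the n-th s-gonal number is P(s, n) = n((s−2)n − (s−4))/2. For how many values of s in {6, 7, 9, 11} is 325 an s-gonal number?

s = 6: P(6, 13) = 325. ✓
s = 7: P(7, 11) = 286 and P(7, 12) = 342; 325 is not s-gonal.
s = 9: P(9, 10) = 325. ✓
s = 11: P(11, 8) = 260 and P(11, 9) = 333; 325 is not s-gonal.
Hits: s ∈ {6, 9} → 2.

2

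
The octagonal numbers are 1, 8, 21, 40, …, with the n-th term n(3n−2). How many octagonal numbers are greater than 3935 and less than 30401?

64

The n-th octagonal number is n(3n−2).
Smallest index with value > 3935: n = 37 (giving 4033).
Largest index with value < 30401: n = 100 (giving 29800).
Indices 37 through 100: 64 terms.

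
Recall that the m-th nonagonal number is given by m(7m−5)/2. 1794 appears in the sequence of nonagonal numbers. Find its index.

Set n(7n−5)/2 = 1794, giving 7n² − 5n − 3588 = 0.
The discriminant is 25 + 56·1794 = 100489, and √100489 = 317.
So n = (5 + 317) / 14 = 322/14 = 23.
Check: 23·(7·23 − 5)/2 = 1794. ✓

23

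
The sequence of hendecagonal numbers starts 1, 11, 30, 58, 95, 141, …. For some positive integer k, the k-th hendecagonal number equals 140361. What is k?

177

Set n(9n−7)/2 = 140361, giving 9n² − 7n − 280722 = 0.
The discriminant is 49 + 72·140361 = 10106041, and √10106041 = 3179.
So n = (7 + 3179) / 18 = 3186/18 = 177.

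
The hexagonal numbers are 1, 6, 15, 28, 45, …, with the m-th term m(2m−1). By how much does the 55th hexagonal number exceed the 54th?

217

Consecutive hexagonal numbers differ by 4n − 3: here 4·55 − 3 = 217.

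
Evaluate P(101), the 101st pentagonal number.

15251

The 101st pentagonal number is n(3n−1)/2 with n = 101.
101·(3·101 − 1)/2 = 101·302/2 = 101·151 = 15251.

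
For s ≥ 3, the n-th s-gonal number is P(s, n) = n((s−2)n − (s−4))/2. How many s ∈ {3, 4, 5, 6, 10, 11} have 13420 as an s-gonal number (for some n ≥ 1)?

s = 3: P(3, 163) = 13366 and P(3, 164) = 13530; 13420 is not s-gonal.
s = 4: P(4, 115) = 13225 and P(4, 116) = 13456; 13420 is not s-gonal.
s = 5: P(5, 94) = 13207 and P(5, 95) = 13490; 13420 is not s-gonal.
s = 6: P(6, 82) = 13366 and P(6, 83) = 13695; 13420 is not s-gonal.
s = 10: P(10, 58) = 13282 and P(10, 59) = 13747; 13420 is not s-gonal.
s = 11: P(11, 55) = 13420. ✓
Hits: s ∈ {11} → 1.

1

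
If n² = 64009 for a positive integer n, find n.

We need n² = 64009, so n = √64009 = 253.
Check: 253² = 64009. ✓

253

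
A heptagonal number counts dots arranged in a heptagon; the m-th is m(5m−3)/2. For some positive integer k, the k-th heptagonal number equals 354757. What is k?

377

Set n(5n−3)/2 = 354757, giving 5n² − 3n − 709514 = 0.
The discriminant is 9 + 40·354757 = 14190289, and √14190289 = 3767.
So n = (3 + 3767) / 10 = 3770/10 = 377.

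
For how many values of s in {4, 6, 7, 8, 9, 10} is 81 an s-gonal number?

2

s = 4: P(4, 9) = 81. ✓
s = 6: P(6, 6) = 66 and P(6, 7) = 91; 81 is not s-gonal.
s = 7: P(7, 6) = 81. ✓
s = 8: P(8, 5) = 65 and P(8, 6) = 96; 81 is not s-gonal.
s = 9: P(9, 5) = 75 and P(9, 6) = 111; 81 is not s-gonal.
s = 10: P(10, 4) = 52 and P(10, 5) = 85; 81 is not s-gonal.
Hits: s ∈ {4, 7} → 2.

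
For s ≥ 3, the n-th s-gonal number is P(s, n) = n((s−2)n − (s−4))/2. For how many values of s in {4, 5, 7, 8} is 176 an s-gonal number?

2

s = 4: P(4, 13) = 169 and P(4, 14) = 196; 176 is not s-gonal.
s = 5: P(5, 11) = 176. ✓
s = 7: P(7, 8) = 148 and P(7, 9) = 189; 176 is not s-gonal.
s = 8: P(8, 8) = 176. ✓
Hits: s ∈ {5, 8} → 2.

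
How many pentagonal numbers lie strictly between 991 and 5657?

36

The n-th pentagonal number is n(3n−1)/2.
Smallest index with value > 991: n = 26 (giving 1001).
Largest index with value < 5657: n = 61 (giving 5551).
Indices 26 through 61: 36 terms.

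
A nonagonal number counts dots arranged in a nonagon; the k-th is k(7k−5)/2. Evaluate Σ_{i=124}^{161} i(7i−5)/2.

Σ i(7i−5)/2 = (7Σi² − 5Σi) / 2 over i = 124..161.
Σi = 13041 − 7626 = 5415 and Σi² = 1404081 − 627874 = 776207.
(7·776207 − 5·5415) / 2 = 5406374/2 = 2703187.

2703187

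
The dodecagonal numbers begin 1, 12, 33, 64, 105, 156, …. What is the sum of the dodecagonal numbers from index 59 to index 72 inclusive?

297787

Σ i(5i−4) = 5Σi² − 4Σi over i = 59..72.
Σi = 2628 − 1711 = 917 and Σi² = 127020 − 66729 = 60291.
5·60291 − 4·917 = 297787.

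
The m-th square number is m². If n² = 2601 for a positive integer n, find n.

We need n² = 2601, so n = √2601 = 51.
Check: 51² = 2601. ✓

51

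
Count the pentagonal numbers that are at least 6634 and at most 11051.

The n-th pentagonal number is n(3n−1)/2.
Smallest index with value ≥ 6634: n = 67 (giving 6700).
Largest index with value ≤ 11051: n = 86 (giving 11051).
Indices 67 through 86: 20 terms.

20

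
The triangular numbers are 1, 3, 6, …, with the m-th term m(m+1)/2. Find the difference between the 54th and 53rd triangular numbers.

Consecutive triangular numbers differ by n: T_{54} − T_{53} = 54.

54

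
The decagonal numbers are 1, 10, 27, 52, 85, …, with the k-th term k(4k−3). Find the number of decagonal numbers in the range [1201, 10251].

34

The n-th decagonal number is n(4n−3).
Smallest index with value ≥ 1201: n = 18 (giving 1242).
Largest index with value ≤ 10251: n = 51 (giving 10251).
Indices 18 through 51: 34 terms.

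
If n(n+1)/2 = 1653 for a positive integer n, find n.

Set n(n+1)/2 = 1653, giving n² + n − 3306 = 0.
The discriminant is 1 + 8·1653 = 13225, and √13225 = 115.
So n = (-1 + 115) / 2 = 114/2 = 57.

57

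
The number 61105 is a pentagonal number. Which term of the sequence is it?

Set n(3n−1)/2 = 61105, giving 3n² − n − 122210 = 0.
The discriminant is 1 + 24·61105 = 1466521, and √1466521 = 1211.
So n = (1 + 1211) / 6 = 1212/6 = 202.

202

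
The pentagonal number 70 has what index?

Set n(3n−1)/2 = 70, giving 3n² − n − 140 = 0.
The discriminant is 1 + 24·70 = 1681, and √1681 = 41.
So n = (1 + 41) / 6 = 42/6 = 7.
Check: 7·(3·7 − 1)/2 = 70. ✓

7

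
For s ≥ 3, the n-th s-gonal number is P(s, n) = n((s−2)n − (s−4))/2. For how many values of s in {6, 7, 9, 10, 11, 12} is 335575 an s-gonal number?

1

s = 6: P(6, 409) = 334153 and P(6, 410) = 335790; 335575 is not s-gonal.
s = 7: P(7, 366) = 334341 and P(7, 367) = 336172; 335575 is not s-gonal.
s = 9: P(9, 310) = 335575. ✓
s = 10: P(10, 290) = 335530 and P(10, 291) = 337851; 335575 is not s-gonal.
s = 11: P(11, 273) = 334425 and P(11, 274) = 336883; 335575 is not s-gonal.
s = 12: P(12, 259) = 334369 and P(12, 260) = 336960; 335575 is not s-gonal.
Hits: s ∈ {9} → 1.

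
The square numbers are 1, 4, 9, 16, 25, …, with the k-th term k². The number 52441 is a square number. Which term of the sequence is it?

We need n² = 52441, so n = √52441 = 229.

229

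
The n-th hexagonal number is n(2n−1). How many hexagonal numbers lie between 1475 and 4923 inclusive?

22

The n-th hexagonal number is n(2n−1).
Smallest index with value ≥ 1475: n = 28 (giving 1540).
Largest index with value ≤ 4923: n = 49 (giving 4753).
Indices 28 through 49: 22 terms.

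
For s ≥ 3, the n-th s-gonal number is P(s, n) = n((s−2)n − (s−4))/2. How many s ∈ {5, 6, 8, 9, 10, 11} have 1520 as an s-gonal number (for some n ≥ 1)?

s = 5: P(5, 32) = 1520. ✓
s = 6: P(6, 27) = 1431 and P(6, 28) = 1540; 1520 is not s-gonal.
s = 8: P(8, 22) = 1408 and P(8, 23) = 1541; 1520 is not s-gonal.
s = 9: P(9, 21) = 1491 and P(9, 22) = 1639; 1520 is not s-gonal.
s = 10: P(10, 19) = 1387 and P(10, 20) = 1540; 1520 is not s-gonal.
s = 11: P(11, 18) = 1395 and P(11, 19) = 1558; 1520 is not s-gonal.
Hits: s ∈ {5} → 1.

1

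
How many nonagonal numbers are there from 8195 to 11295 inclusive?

9

The n-th nonagonal number is n(7n−5)/2.
Smallest index with value ≥ 8195: n = 49 (giving 8281).
Largest index with value ≤ 11295: n = 57 (giving 11229).
Indices 49 through 57: 9 terms.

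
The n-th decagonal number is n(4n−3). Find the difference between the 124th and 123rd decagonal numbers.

Consecutive decagonal numbers differ by 8n − 7: here 8·124 − 7 = 985.

985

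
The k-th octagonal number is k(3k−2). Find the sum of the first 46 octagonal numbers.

Σ i(3i−2) = 3Σi² − 2Σi over i = 1..46.
Σi = 1081 and Σi² = 33511.
3·33511 − 2·1081 = 98371.

98371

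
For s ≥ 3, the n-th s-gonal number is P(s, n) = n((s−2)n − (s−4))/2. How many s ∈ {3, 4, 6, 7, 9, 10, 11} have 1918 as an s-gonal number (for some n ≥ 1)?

1

s = 3: P(3, 61) = 1891 and P(3, 62) = 1953; 1918 is not s-gonal.
s = 4: P(4, 43) = 1849 and P(4, 44) = 1936; 1918 is not s-gonal.
s = 6: P(6, 31) = 1891 and P(6, 32) = 2016; 1918 is not s-gonal.
s = 7: P(7, 28) = 1918. ✓
s = 9: P(9, 23) = 1794 and P(9, 24) = 1956; 1918 is not s-gonal.
s = 10: P(10, 22) = 1870 and P(10, 23) = 2047; 1918 is not s-gonal.
s = 11: P(11, 21) = 1911 and P(11, 22) = 2101; 1918 is not s-gonal.
Hits: s ∈ {7} → 1.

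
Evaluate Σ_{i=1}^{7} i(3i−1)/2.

196

Σ i(3i−1)/2 = (3Σi² − Σi) / 2 over i = 1..7.
Σi = 28 and Σi² = 140.
(3·140 − 1·28) / 2 = 392/2 = 196.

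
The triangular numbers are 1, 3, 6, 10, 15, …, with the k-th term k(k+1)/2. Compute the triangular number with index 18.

171

The 18th triangular number is n(n+1)/2 with n = 18.
18·19/2 = 342/2 = 171.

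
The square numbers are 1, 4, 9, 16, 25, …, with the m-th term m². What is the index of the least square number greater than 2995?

55

Solve n² > 2995 for integer n.
The largest n with value ≤ 2995 is 54 (since 2916 ≤ 2995 < 3025), so the first above is n = 55, value 3025.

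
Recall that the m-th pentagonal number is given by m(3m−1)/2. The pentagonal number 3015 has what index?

Set n(3n−1)/2 = 3015, giving 3n² − n − 6030 = 0.
So n = (1 + 269) / 6 = 270/6 = 45.

45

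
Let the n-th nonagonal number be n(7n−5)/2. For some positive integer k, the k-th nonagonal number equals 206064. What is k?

243

Set n(7n−5)/2 = 206064, giving 7n² − 5n − 412128 = 0.
The discriminant is 25 + 56·206064 = 11539609, and √11539609 = 3397.
So n = (5 + 3397) / 14 = 3402/14 = 243.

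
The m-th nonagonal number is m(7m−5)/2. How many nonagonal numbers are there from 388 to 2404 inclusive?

The n-th nonagonal number is n(7n−5)/2.
Smallest index with value ≥ 388: n = 11 (giving 396).
Largest index with value ≤ 2404: n = 26 (giving 2301).
Indices 11 through 26: 16 terms.

16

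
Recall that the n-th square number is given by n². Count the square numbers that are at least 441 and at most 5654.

55

The n-th square number is n².
Smallest index with value ≥ 441: n = 21 (giving 441).
Largest index with value ≤ 5654: n = 75 (giving 5625).
Indices 21 through 75: 55 terms.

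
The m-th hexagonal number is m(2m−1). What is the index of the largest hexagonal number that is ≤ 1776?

Solve n(2n−1) ≤ 1776 for integer n.
n = 30 gives 1770 ≤ 1776, while n = 31 gives 1891 > 1776; so the answer is index 30.

30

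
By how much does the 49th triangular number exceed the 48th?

Consecutive triangular numbers differ by n: T_{49} − T_{48} = 49.

49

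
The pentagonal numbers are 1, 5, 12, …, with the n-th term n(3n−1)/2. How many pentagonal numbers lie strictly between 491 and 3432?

The n-th pentagonal number is n(3n−1)/2.
Smallest index with value > 491: n = 19 (giving 532).
Largest index with value < 3432: n = 47 (giving 3290).
Indices 19 through 47: 29 terms.

29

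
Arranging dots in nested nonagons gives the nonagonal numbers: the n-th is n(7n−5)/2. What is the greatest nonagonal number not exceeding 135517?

135339

Solve n(7n−5)/2 ≤ 135517 for integer n.
n = 197 gives 135339 ≤ 135517, while n = 198 gives 136719 > 135517; so the answer is 135339.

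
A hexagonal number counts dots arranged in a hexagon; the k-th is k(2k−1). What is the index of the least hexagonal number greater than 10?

Solve n(2n−1) > 10 for integer n.
The largest n with value ≤ 10 is 2 (since 6 ≤ 10 < 15), so the first above is n = 3, value 15.

3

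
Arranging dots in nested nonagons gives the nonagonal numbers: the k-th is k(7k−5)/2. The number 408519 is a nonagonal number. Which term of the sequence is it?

342

Set n(7n−5)/2 = 408519, giving 7n² − 5n − 817038 = 0.
The discriminant is 25 + 56·408519 = 22877089, and √22877089 = 4783.
So n = (5 + 4783) / 14 = 4788/14 = 342.
Check: 342·(7·342 − 5)/2 = 408519. ✓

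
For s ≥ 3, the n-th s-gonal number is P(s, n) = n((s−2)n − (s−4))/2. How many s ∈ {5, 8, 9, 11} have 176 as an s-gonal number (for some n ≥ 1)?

s = 5: P(5, 11) = 176. ✓
s = 8: P(8, 8) = 176. ✓
s = 9: P(9, 7) = 154 and P(9, 8) = 204; 176 is not s-gonal.
s = 11: P(11, 6) = 141 and P(11, 7) = 196; 176 is not s-gonal.
Hits: s ∈ {5, 8} → 2.

2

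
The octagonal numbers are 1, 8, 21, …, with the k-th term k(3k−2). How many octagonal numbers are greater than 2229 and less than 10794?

The n-th octagonal number is n(3n−2).
Smallest index with value > 2229: n = 28 (giving 2296).
Largest index with value < 10794: n = 60 (giving 10680).
Indices 28 through 60: 33 terms.

33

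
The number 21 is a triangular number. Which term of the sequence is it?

6

Set n(n+1)/2 = 21, giving n² + n − 42 = 0.
The discriminant is 1 + 8·21 = 169, and √169 = 13.
So n = (-1 + 13) / 2 = 12/2 = 6.
Check: 6·7/2 = 21. ✓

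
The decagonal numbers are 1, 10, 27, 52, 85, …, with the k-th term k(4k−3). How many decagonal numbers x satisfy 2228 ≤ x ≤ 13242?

34

The n-th decagonal number is n(4n−3).
Smallest index with value ≥ 2228: n = 24 (giving 2232).
Largest index with value ≤ 13242: n = 57 (giving 12825).
Indices 24 through 57: 34 terms.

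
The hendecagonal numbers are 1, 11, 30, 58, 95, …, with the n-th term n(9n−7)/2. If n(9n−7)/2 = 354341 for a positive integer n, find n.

281

Set n(9n−7)/2 = 354341, giving 9n² − 7n − 708682 = 0.
So n = (7 + 5051) / 18 = 5058/18 = 281.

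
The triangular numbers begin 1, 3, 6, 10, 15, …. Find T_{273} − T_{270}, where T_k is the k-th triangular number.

273·274/2 = 37401 and 270·271/2 = 36585.
Difference: 37401 − 36585 = 816.

816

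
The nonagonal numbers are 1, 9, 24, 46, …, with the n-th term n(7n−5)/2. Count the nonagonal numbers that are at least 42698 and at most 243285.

154

The n-th nonagonal number is n(7n−5)/2.
Smallest index with value ≥ 42698: n = 111 (giving 42846).
Largest index with value ≤ 243285: n = 264 (giving 243276).
Indices 111 through 264: 154 terms.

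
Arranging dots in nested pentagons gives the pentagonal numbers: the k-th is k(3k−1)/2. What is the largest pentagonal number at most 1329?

Solve n(3n−1)/2 ≤ 1329 for integer n.
n = 29 gives 1247 ≤ 1329, while n = 30 gives 1335 > 1329; so the answer is 1247.

1247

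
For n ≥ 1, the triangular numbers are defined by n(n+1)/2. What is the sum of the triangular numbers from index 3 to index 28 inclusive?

4056

Σ i(i+1)/2 = (Σi² + Σi) / 2 over i = 3..28.
Σi = 406 − 3 = 403 and Σi² = 7714 − 5 = 7709.
(1·7709 + 1·403) / 2 = 8112/2 = 4056.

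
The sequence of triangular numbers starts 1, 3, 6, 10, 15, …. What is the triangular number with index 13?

13·14/2 = 182/2 = 91.

91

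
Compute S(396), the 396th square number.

396² = 156816.

156816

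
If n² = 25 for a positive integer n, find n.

We need n² = 25, so n = √25 = 5.

5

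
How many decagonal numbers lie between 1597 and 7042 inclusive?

22

The n-th decagonal number is n(4n−3).
Smallest index with value ≥ 1597: n = 21 (giving 1701).
Largest index with value ≤ 7042: n = 42 (giving 6930).
Indices 21 through 42: 22 terms.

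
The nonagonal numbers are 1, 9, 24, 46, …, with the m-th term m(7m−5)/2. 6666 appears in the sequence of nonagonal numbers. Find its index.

44

Set n(7n−5)/2 = 6666, giving 7n² − 5n − 13332 = 0.
So n = (5 + 611) / 14 = 616/14 = 44.
Check: 44·(7·44 − 5)/2 = 6666. ✓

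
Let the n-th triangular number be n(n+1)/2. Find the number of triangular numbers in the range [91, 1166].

The n-th triangular number is n(n+1)/2.
Smallest index with value ≥ 91: n = 13 (giving 91).
Largest index with value ≤ 1166: n = 47 (giving 1128).
Indices 13 through 47: 35 terms.

35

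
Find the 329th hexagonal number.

216153

329·(2·329 − 1) = 329·657 = 216153.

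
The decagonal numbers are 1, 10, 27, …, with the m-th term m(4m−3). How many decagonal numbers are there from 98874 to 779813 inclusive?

The n-th decagonal number is n(4n−3).
Smallest index with value ≥ 98874: n = 158 (giving 99382).
Largest index with value ≤ 779813: n = 441 (giving 776601).
Indices 158 through 441: 284 terms.

284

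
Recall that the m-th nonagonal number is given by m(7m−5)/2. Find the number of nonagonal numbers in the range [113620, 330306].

127

The n-th nonagonal number is n(7n−5)/2.
Smallest index with value ≥ 113620: n = 181 (giving 114211).
Largest index with value ≤ 330306: n = 307 (giving 329104).
Indices 181 through 307: 127 terms.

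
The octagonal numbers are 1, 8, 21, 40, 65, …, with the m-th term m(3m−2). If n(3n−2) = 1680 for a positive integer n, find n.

Set n(3n−2) = 1680, giving 3n² − 2n − 1680 = 0.
The discriminant is 4 + 12·1680 = 20164, and √20164 = 142.
So n = (2 + 142) / 6 = 144/6 = 24.
Check: 24·(3·24 − 2) = 1680. ✓

24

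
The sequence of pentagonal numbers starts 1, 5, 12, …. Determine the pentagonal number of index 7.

The 7th pentagonal number is n(3n−1)/2 with n = 7.
7·(3·7 − 1)/2 = 7·20/2 = 7·10 = 70.

70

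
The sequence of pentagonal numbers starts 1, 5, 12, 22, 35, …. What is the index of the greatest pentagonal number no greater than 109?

Solve n(3n−1)/2 ≤ 109 for integer n.
n = 8 gives 92 ≤ 109, while n = 9 gives 117 > 109; so the answer is index 8.

8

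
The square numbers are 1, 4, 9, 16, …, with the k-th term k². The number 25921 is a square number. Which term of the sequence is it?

We need n² = 25921, so n = √25921 = 161.
Check: 161² = 25921. ✓

161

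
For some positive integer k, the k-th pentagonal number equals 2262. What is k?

39

Set n(3n−1)/2 = 2262, giving 3n² − n − 4524 = 0.
So n = (1 + 233) / 6 = 234/6 = 39.
Check: 39·(3·39 − 1)/2 = 2262. ✓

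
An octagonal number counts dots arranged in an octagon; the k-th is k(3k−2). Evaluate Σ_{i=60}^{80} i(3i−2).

308070

Σ i(3i−2) = 3Σi² − 2Σi over i = 60..80.
Σi = 3240 − 1770 = 1470 and Σi² = 173880 − 70210 = 103670.
3·103670 − 2·1470 = 308070.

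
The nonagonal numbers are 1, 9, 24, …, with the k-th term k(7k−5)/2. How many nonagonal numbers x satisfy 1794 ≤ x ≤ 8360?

The n-th nonagonal number is n(7n−5)/2.
Smallest index with value ≥ 1794: n = 23 (giving 1794).
Largest index with value ≤ 8360: n = 49 (giving 8281).
Indices 23 through 49: 27 terms.

27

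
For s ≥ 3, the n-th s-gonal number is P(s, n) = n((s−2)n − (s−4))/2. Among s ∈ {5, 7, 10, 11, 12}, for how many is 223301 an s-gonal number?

1

s = 5: P(5, 386) = 223301. ✓
s = 7: P(7, 299) = 223054 and P(7, 300) = 224550; 223301 is not s-gonal.
s = 10: P(10, 236) = 222076 and P(10, 237) = 223965; 223301 is not s-gonal.
s = 11: P(11, 223) = 223000 and P(11, 224) = 225008; 223301 is not s-gonal.
s = 12: P(12, 211) = 221761 and P(12, 212) = 223872; 223301 is not s-gonal.
Hits: s ∈ {5} → 1.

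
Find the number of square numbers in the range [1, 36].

The n-th square number is n².
Smallest index with value ≥ 1: n = 1 (giving 1).
Largest index with value ≤ 36: n = 6 (giving 36).
Indices 1 through 6: 6 terms.

6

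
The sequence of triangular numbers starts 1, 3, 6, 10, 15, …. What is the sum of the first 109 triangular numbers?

Σ i(i+1)/2 = (Σi² + Σi) / 2 over i = 1..109.
Σi = 5995 and Σi² = 437635.
(1·437635 + 1·5995) / 2 = 443630/2 = 221815.

221815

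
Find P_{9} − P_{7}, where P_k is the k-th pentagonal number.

47

9·(3·9 − 1)/2 = 117 and 7·(3·7 − 1)/2 = 70.
Difference: 117 − 70 = 47.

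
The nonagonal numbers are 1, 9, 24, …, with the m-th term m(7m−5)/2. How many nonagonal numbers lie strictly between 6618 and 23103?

The n-th nonagonal number is n(7n−5)/2.
Smallest index with value > 6618: n = 44 (giving 6666).
Largest index with value < 23103: n = 81 (giving 22761).
Indices 44 through 81: 38 terms.

38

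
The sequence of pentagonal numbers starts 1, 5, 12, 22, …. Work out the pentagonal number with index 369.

204057

The 369th pentagonal number is n(3n−1)/2 with n = 369.
369·(3·369 − 1)/2 = 369·1106/2 = 369·553 = 204057.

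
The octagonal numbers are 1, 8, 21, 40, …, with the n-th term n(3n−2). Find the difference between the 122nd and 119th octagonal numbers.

122·(3·122 − 2) = 44408 and 119·(3·119 − 2) = 42245.
Difference: 44408 − 42245 = 2163.

2163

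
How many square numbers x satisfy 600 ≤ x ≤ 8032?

The n-th square number is n².
Smallest index with value ≥ 600: n = 25 (giving 625).
Largest index with value ≤ 8032: n = 89 (giving 7921).
Indices 25 through 89: 65 terms.

65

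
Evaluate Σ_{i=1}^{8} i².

Σ_{i=1}^{8} i² = 8·9·17/6 = 204.

204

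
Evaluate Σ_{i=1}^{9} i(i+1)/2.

Σ i(i+1)/2 = (Σi² + Σi) / 2 over i = 1..9.
Σi = 45 and Σi² = 285.
(1·285 + 1·45) / 2 = 330/2 = 165.

165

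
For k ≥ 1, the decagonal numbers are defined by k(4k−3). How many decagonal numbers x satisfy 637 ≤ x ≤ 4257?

21

The n-th decagonal number is n(4n−3).
Smallest index with value ≥ 637: n = 13 (giving 637).
Largest index with value ≤ 4257: n = 33 (giving 4257).
Indices 13 through 33: 21 terms.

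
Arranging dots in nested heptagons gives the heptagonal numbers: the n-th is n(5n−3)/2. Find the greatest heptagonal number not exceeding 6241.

Solve n(5n−3)/2 ≤ 6241 for integer n.
n = 50 gives 6175 ≤ 6241, while n = 51 gives 6426 > 6241; so the answer is 6175.

6175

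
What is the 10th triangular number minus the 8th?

10·11/2 = 55 and 8·9/2 = 36.
Difference: 55 − 36 = 19.

19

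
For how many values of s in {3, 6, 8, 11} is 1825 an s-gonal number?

1

s = 3: P(3, 59) = 1770 and P(3, 60) = 1830; 1825 is not s-gonal.
s = 6: P(6, 30) = 1770 and P(6, 31) = 1891; 1825 is not s-gonal.
s = 8: P(8, 25) = 1825. ✓
s = 11: P(11, 20) = 1730 and P(11, 21) = 1911; 1825 is not s-gonal.
Hits: s ∈ {8} → 1.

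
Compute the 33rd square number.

33² = 1089.

1089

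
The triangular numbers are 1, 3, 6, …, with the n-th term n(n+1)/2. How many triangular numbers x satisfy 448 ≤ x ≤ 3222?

50

The n-th triangular number is n(n+1)/2.
Smallest index with value ≥ 448: n = 30 (giving 465).
Largest index with value ≤ 3222: n = 79 (giving 3160).
Indices 30 through 79: 50 terms.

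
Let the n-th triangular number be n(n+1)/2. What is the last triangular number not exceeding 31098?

30876

Solve n(n+1)/2 ≤ 31098 for integer n.
n = 248 gives 30876 ≤ 31098, while n = 249 gives 31125 > 31098; so the answer is 30876.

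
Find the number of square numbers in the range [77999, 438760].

The n-th square number is n².
Smallest index with value ≥ 77999: n = 280 (giving 78400).
Largest index with value ≤ 438760: n = 662 (giving 438244).
Indices 280 through 662: 383 terms.

383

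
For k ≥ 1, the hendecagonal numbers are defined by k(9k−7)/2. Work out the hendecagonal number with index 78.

27105

The 78th hendecagonal number is n(9n−7)/2 with n = 78.
78·(9·78 − 7)/2 = 78·695/2 = 27105.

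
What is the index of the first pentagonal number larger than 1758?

Solve n(3n−1)/2 > 1758 for integer n.
The largest n with value ≤ 1758 is 34 (since 1717 ≤ 1758 < 1820), so the first above is n = 35, value 1820.

35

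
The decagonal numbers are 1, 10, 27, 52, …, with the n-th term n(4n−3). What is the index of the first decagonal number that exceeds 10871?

53

Solve n(4n−3) > 10871 for integer n.
The largest n with value ≤ 10871 is 52 (since 10660 ≤ 10871 < 11077), so the first above is n = 53, value 11077.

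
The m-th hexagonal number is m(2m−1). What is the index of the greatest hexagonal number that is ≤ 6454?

57

Solve n(2n−1) ≤ 6454 for integer n.
n = 57 gives 6441 ≤ 6454, while n = 58 gives 6670 > 6454; so the answer is index 57.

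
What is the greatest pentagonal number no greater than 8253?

8177

Solve n(3n−1)/2 ≤ 8253 for integer n.
n = 74 gives 8177 ≤ 8253, while n = 75 gives 8400 > 8253; so the answer is 8177.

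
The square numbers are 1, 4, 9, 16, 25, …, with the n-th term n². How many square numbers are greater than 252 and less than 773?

The n-th square number is n².
Smallest index with value > 252: n = 16 (giving 256).
Largest index with value < 773: n = 27 (giving 729).
Indices 16 through 27: 12 terms.

12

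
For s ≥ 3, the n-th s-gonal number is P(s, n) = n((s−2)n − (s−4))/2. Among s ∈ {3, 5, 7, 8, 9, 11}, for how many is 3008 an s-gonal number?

s = 3: P(3, 77) = 3003 and P(3, 78) = 3081; 3008 is not s-gonal.
s = 5: P(5, 44) = 2882 and P(5, 45) = 3015; 3008 is not s-gonal.
s = 7: P(7, 34) = 2839 and P(7, 35) = 3010; 3008 is not s-gonal.
s = 8: P(8, 32) = 3008. ✓
s = 9: P(9, 29) = 2871 and P(9, 30) = 3075; 3008 is not s-gonal.
s = 11: P(11, 26) = 2951 and P(11, 27) = 3186; 3008 is not s-gonal.
Hits: s ∈ {8} → 1.

1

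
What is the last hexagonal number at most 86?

Solve n(2n−1) ≤ 86 for integer n.
n = 6 gives 66 ≤ 86, while n = 7 gives 91 > 86; so the answer is 66.

66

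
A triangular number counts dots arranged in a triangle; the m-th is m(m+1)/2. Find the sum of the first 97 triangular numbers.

Σ i(i+1)/2 = (Σi² + Σi) / 2 over i = 1..97.
Σi = 4753 and Σi² = 308945.
(1·308945 + 1·4753) / 2 = 313698/2 = 156849.

156849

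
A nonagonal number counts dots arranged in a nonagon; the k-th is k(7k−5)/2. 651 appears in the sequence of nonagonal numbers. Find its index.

Set n(7n−5)/2 = 651, giving 7n² − 5n − 1302 = 0.
The discriminant is 25 + 56·651 = 36481, and √36481 = 191.
So n = (5 + 191) / 14 = 196/14 = 14.

14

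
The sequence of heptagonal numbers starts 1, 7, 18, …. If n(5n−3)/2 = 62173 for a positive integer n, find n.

Set n(5n−3)/2 = 62173, giving 5n² − 3n − 124346 = 0.
The discriminant is 9 + 40·62173 = 2486929, and √2486929 = 1577.
So n = (3 + 1577) / 10 = 1580/10 = 158.

158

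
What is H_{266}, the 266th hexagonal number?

141246

The 266th hexagonal number is n(2n−1) with n = 266.
266·(2·266 − 1) = 266·531 = 141246.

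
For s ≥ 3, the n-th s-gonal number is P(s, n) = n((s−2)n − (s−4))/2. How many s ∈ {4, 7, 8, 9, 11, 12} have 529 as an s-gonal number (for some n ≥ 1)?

1

s = 4: P(4, 23) = 529. ✓
s = 7: P(7, 14) = 469 and P(7, 15) = 540; 529 is not s-gonal.
s = 8: P(8, 13) = 481 and P(8, 14) = 560; 529 is not s-gonal.
s = 9: P(9, 12) = 474 and P(9, 13) = 559; 529 is not s-gonal.
s = 11: P(11, 11) = 506 and P(11, 12) = 606; 529 is not s-gonal.
s = 12: P(12, 10) = 460 and P(12, 11) = 561; 529 is not s-gonal.
Hits: s ∈ {4} → 1.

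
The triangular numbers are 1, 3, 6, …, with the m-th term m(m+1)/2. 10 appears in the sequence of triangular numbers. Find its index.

Set n(n+1)/2 = 10, giving n² + n − 20 = 0.
The discriminant is 1 + 8·10 = 81, and √81 = 9.
So n = (-1 + 9) / 2 = 8/2 = 4.

4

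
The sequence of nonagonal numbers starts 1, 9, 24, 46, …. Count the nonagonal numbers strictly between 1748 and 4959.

15

The n-th nonagonal number is n(7n−5)/2.
Smallest index with value > 1748: n = 23 (giving 1794).
Largest index with value < 4959: n = 37 (giving 4699).
Indices 23 through 37: 15 terms.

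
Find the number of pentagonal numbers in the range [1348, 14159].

67

The n-th pentagonal number is n(3n−1)/2.
Smallest index with value ≥ 1348: n = 31 (giving 1426).
Largest index with value ≤ 14159: n = 97 (giving 14065).
Indices 31 through 97: 67 terms.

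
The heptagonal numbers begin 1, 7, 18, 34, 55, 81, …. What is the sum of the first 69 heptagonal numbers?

276115

Σ i(5i−3)/2 = (5Σi² − 3Σi) / 2 over i = 1..69.
Σi = 2415 and Σi² = 111895.
(5·111895 − 3·2415) / 2 = 552230/2 = 276115.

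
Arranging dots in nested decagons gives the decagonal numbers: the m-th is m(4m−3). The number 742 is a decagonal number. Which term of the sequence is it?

Set n(4n−3) = 742, giving 4n² − 3n − 742 = 0.
The discriminant is 9 + 16·742 = 11881, and √11881 = 109.
So n = (3 + 109) / 8 = 112/8 = 14.

14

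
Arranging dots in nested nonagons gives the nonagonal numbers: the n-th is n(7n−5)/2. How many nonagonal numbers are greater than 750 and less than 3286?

The n-th nonagonal number is n(7n−5)/2.
Smallest index with value > 750: n = 16 (giving 856).
Largest index with value < 3286: n = 30 (giving 3075).
Indices 16 through 30: 15 terms.

15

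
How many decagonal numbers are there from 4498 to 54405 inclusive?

84

The n-th decagonal number is n(4n−3).
Smallest index with value ≥ 4498: n = 34 (giving 4522).
Largest index with value ≤ 54405: n = 117 (giving 54405).
Indices 34 through 117: 84 terms.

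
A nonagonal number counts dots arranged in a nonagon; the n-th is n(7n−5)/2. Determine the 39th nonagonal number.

The 39th nonagonal number is n(7n−5)/2 with n = 39.
39·(7·39 − 5)/2 = 39·268/2 = 39·134 = 5226.

5226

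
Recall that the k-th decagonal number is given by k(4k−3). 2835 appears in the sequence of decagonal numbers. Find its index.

Set n(4n−3) = 2835, giving 4n² − 3n − 2835 = 0.
The discriminant is 9 + 16·2835 = 45369, and √45369 = 213.
So n = (3 + 213) / 8 = 216/8 = 27.
Check: 27·(4·27 − 3) = 2835. ✓

27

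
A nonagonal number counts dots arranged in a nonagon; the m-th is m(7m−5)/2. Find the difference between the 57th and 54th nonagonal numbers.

1158

57·(7·57 − 5)/2 = 11229 and 54·(7·54 − 5)/2 = 10071.
Difference: 11229 − 10071 = 1158.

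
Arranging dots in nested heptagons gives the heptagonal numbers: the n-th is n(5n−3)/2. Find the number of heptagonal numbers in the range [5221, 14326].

The n-th heptagonal number is n(5n−3)/2.
Smallest index with value ≥ 5221: n = 46 (giving 5221).
Largest index with value ≤ 14326: n = 76 (giving 14326).
Indices 46 through 76: 31 terms.

31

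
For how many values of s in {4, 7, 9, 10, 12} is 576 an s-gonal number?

s = 4: P(4, 24) = 576. ✓
s = 7: P(7, 15) = 540 and P(7, 16) = 616; 576 is not s-gonal.
s = 9: P(9, 13) = 559 and P(9, 14) = 651; 576 is not s-gonal.
s = 10: P(10, 12) = 540 and P(10, 13) = 637; 576 is not s-gonal.
s = 12: P(12, 11) = 561 and P(12, 12) = 672; 576 is not s-gonal.
Hits: s ∈ {4} → 1.

1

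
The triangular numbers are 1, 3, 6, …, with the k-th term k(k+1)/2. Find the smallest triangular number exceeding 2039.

2080

Solve n(n+1)/2 > 2039 for integer n.
The largest n with value ≤ 2039 is 63 (since 2016 ≤ 2039 < 2080), so the first above is n = 64, value 2080.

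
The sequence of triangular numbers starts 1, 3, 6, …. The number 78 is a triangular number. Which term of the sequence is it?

12

Set n(n+1)/2 = 78, giving n² + n − 156 = 0.
So n = (-1 + 25) / 2 = 24/2 = 12.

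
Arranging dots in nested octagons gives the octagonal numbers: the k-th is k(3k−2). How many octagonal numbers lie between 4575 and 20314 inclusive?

43

The n-th octagonal number is n(3n−2).
Smallest index with value ≥ 4575: n = 40 (giving 4720).
Largest index with value ≤ 20314: n = 82 (giving 20008).
Indices 40 through 82: 43 terms.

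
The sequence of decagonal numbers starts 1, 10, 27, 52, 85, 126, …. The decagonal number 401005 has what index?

Set n(4n−3) = 401005, giving 4n² − 3n − 401005 = 0.
The discriminant is 9 + 16·401005 = 6416089, and √6416089 = 2533.
So n = (3 + 2533) / 8 = 2536/8 = 317.

317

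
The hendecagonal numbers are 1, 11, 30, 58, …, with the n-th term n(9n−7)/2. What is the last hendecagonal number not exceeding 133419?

132526

Solve n(9n−7)/2 ≤ 133419 for integer n.
n = 172 gives 132526 ≤ 133419, while n = 173 gives 134075 > 133419; so the answer is 132526.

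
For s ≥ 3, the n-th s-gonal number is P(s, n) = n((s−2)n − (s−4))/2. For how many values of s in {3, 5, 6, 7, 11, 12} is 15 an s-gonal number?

2

s = 3: P(3, 5) = 15. ✓
s = 5: P(5, 3) = 12 and P(5, 4) = 22; 15 is not s-gonal.
s = 6: P(6, 3) = 15. ✓
s = 7: P(7, 2) = 7 and P(7, 3) = 18; 15 is not s-gonal.
s = 11: P(11, 2) = 11 and P(11, 3) = 30; 15 is not s-gonal.
s = 12: P(12, 2) = 12 and P(12, 3) = 33; 15 is not s-gonal.
Hits: s ∈ {3, 6} → 2.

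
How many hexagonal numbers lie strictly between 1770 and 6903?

28

The n-th hexagonal number is n(2n−1).
Smallest index with value > 1770: n = 31 (giving 1891).
Largest index with value < 6903: n = 58 (giving 6670).
Indices 31 through 58: 28 terms.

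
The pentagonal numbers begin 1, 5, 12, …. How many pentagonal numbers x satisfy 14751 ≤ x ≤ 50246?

84

The n-th pentagonal number is n(3n−1)/2.
Smallest index with value ≥ 14751: n = 100 (giving 14950).
Largest index with value ≤ 50246: n = 183 (giving 50142).
Indices 100 through 183: 84 terms.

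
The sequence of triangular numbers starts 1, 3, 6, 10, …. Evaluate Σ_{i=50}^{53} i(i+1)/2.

Σ i(i+1)/2 = (Σi² + Σi) / 2 over i = 50..53.
Σi = 1431 − 1225 = 206 and Σi² = 51039 − 40425 = 10614.
(1·10614 + 1·206) / 2 = 10820/2 = 5410.

5410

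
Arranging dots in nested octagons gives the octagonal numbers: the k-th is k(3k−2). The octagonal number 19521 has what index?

Set n(3n−2) = 19521, giving 3n² − 2n − 19521 = 0.
So n = (2 + 484) / 6 = 486/6 = 81.
Check: 81·(3·81 − 2) = 19521. ✓

81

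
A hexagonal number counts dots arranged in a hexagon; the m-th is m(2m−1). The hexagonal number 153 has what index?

9

Set n(2n−1) = 153, giving 2n² − n − 153 = 0.
So n = (1 + 35) / 4 = 36/4 = 9.
Check: 9·(2·9 − 1) = 153. ✓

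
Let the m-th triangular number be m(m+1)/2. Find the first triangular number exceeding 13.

15

Solve n(n+1)/2 > 13 for integer n.
The largest n with value ≤ 13 is 4 (since 10 ≤ 13 < 15), so the first above is n = 5, value 15.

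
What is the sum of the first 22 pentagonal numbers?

Σ i(3i−1)/2 = (3Σi² − Σi) / 2 over i = 1..22.
Σi = 253 and Σi² = 3795.
(3·3795 − 1·253) / 2 = 11132/2 = 5566.

5566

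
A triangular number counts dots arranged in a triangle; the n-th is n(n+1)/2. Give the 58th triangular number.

The 58th triangular number is n(n+1)/2 with n = 58.
58·59/2 = 3422/2 = 1711.

1711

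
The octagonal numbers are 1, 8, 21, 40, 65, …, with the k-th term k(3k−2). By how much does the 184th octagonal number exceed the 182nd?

184·(3·184 − 2) = 101200 and 182·(3·182 − 2) = 99008.
Difference: 101200 − 99008 = 2192.

2192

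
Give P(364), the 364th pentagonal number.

198562

The 364th pentagonal number is n(3n−1)/2 with n = 364.
364·(3·364 − 1)/2 = 364·1091/2 = 198562.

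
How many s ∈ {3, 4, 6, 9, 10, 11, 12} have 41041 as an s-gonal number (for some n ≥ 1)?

s = 3: P(3, 286) = 41041. ✓
s = 4: P(4, 202) = 40804 and P(4, 203) = 41209; 41041 is not s-gonal.
s = 6: P(6, 143) = 40755 and P(6, 144) = 41328; 41041 is not s-gonal.
s = 9: P(9, 108) = 40554 and P(9, 109) = 41311; 41041 is not s-gonal.
s = 10: P(10, 101) = 40501 and P(10, 102) = 41310; 41041 is not s-gonal.
s = 11: P(11, 95) = 40280 and P(11, 96) = 41136; 41041 is not s-gonal.
s = 12: P(12, 91) = 41041. ✓
Hits: s ∈ {3, 12} → 2.

2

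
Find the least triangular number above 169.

171

Solve n(n+1)/2 > 169 for integer n.
The largest n with value ≤ 169 is 17 (since 153 ≤ 169 < 171), so the first above is n = 18, value 171.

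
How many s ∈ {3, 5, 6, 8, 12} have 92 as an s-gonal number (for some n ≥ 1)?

1

s = 3: P(3, 13) = 91 and P(3, 14) = 105; 92 is not s-gonal.
s = 5: P(5, 8) = 92. ✓
s = 6: P(6, 7) = 91 and P(6, 8) = 120; 92 is not s-gonal.
s = 8: P(8, 5) = 65 and P(8, 6) = 96; 92 is not s-gonal.
s = 12: P(12, 4) = 64 and P(12, 5) = 105; 92 is not s-gonal.
Hits: s ∈ {5} → 1.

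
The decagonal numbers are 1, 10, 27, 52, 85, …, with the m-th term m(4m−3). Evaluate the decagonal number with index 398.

632422

398·(4·398 − 3) = 398·1589 = 632422.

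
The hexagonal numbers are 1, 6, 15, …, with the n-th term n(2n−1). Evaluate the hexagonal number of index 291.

169071

291·(2·291 − 1) = 291·581 = 169071.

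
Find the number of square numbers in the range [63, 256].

The n-th square number is n².
Smallest index with value ≥ 63: n = 8 (giving 64).
Largest index with value ≤ 256: n = 16 (giving 256).
Indices 8 through 16: 9 terms.

9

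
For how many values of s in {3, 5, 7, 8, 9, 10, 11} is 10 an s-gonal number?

s = 3: P(3, 4) = 10. ✓
s = 5: P(5, 2) = 5 and P(5, 3) = 12; 10 is not s-gonal.
s = 7: P(7, 2) = 7 and P(7, 3) = 18; 10 is not s-gonal.
s = 8: P(8, 2) = 8 and P(8, 3) = 21; 10 is not s-gonal.
s = 9: P(9, 2) = 9 and P(9, 3) = 24; 10 is not s-gonal.
s = 10: P(10, 2) = 10. ✓
s = 11: P(11, 1) = 1 and P(11, 2) = 11; 10 is not s-gonal.
Hits: s ∈ {3, 10} → 2.

2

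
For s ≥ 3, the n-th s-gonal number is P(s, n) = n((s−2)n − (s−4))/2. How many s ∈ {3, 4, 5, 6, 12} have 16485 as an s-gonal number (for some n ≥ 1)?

1

s = 3: P(3, 181) = 16471 and P(3, 182) = 16653; 16485 is not s-gonal.
s = 4: P(4, 128) = 16384 and P(4, 129) = 16641; 16485 is not s-gonal.
s = 5: P(5, 105) = 16485. ✓
s = 6: P(6, 91) = 16471 and P(6, 92) = 16836; 16485 is not s-gonal.
s = 12: P(12, 57) = 16017 and P(12, 58) = 16588; 16485 is not s-gonal.
Hits: s ∈ {5} → 1.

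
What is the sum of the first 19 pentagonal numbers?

3610

Σ i(3i−1)/2 = (3Σi² − Σi) / 2 over i = 1..19.
Σi = 190 and Σi² = 2470.
(3·2470 − 1·190) / 2 = 7220/2 = 3610.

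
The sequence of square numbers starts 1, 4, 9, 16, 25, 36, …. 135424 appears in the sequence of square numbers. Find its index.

We need n² = 135424, so n = √135424 = 368.

368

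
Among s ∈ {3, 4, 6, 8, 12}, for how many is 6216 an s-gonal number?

2

s = 3: P(3, 111) = 6216. ✓
s = 4: P(4, 78) = 6084 and P(4, 79) = 6241; 6216 is not s-gonal.
s = 6: P(6, 56) = 6216. ✓
s = 8: P(8, 45) = 5985 and P(8, 46) = 6256; 6216 is not s-gonal.
s = 12: P(12, 35) = 5985 and P(12, 36) = 6336; 6216 is not s-gonal.
Hits: s ∈ {3, 6} → 2.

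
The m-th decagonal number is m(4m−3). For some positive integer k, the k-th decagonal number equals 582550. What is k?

382

Set n(4n−3) = 582550, giving 4n² − 3n − 582550 = 0.
So n = (3 + 3053) / 8 = 3056/8 = 382.
Check: 382·(4·382 − 3) = 582550. ✓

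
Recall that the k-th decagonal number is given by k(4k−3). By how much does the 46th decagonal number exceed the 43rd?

1059

46·(4·46 − 3) = 8326 and 43·(4·43 − 3) = 7267.
Difference: 8326 − 7267 = 1059.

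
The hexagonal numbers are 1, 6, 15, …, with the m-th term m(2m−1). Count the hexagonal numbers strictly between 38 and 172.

The n-th hexagonal number is n(2n−1).
Smallest index with value > 38: n = 5 (giving 45).
Largest index with value < 172: n = 9 (giving 153).
Indices 5 through 9: 5 terms.

5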